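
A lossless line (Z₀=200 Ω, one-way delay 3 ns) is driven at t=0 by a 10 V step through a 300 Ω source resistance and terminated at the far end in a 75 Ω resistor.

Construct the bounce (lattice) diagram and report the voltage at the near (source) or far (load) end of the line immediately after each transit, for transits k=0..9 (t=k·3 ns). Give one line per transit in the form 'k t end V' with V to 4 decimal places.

0 0 source 4.0000
1 3 load 2.1818
2 6 source 1.8182
3 9 load 1.9835
4 12 source 2.0165
5 15 load 2.0015
6 18 source 1.9985
7 21 load 1.9999
8 24 source 2.0001
9 27 load 2.0000

Γ_L=-0.454545, Γ_S=0.200000; launch V₁=10·200/500=4.000000
k=0 src: V=4.0000
k=1 load: inc=4.000000, refl=4.000000·-0.454545=-1.8182; V=0.000000+4.000000+-1.818182=2.1818
k=2 src: inc=-1.818182, refl=-1.818182·0.200000=-0.3636; V=4.000000+-1.818182+-0.363636=1.8182
k=3 load: inc=-0.363636, refl=-0.363636·-0.454545=0.1653; V=2.181818+-0.363636+0.165289=1.9835
k=4 src: inc=0.165289, refl=0.165289·0.200000=0.0331; V=1.818182+0.165289+0.033058=2.0165
k=5 load: inc=0.033058, refl=0.033058·-0.454545=-0.0150; V=1.983471+0.033058+-0.015026=2.0015
k=6 src: inc=-0.015026, refl=-0.015026·0.200000=-0.0030; V=2.016529+-0.015026+-0.003005=1.9985
k=7 load: inc=-0.003005, refl=-0.003005·-0.454545=0.0014; V=2.001503+-0.003005+0.001366=1.9999
k=8 src: inc=0.001366, refl=0.001366·0.200000=0.0003; V=1.998497+0.001366+0.000273=2.0001
k=9 load: inc=0.000273, refl=0.000273·-0.454545=-0.0001; V=1.999863+0.000273+-0.000124=2.0000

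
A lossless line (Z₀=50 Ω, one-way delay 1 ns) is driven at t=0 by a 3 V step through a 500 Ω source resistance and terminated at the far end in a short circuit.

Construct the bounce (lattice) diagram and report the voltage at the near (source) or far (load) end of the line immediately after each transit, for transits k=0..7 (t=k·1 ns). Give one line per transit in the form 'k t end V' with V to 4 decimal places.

Γ_L=-1.000000, Γ_S=0.818182; launch V₁=3·50/550=0.272727
k=0 src: V=0.2727
k=1 load: inc=0.272727, refl=0.272727·-1.000000=-0.2727; V=0.000000+0.272727+-0.272727=0.0000
k=2 src: inc=-0.272727, refl=-0.272727·0.818182=-0.2231; V=0.272727+-0.272727+-0.223140=-0.2231
k=3 load: inc=-0.223140, refl=-0.223140·-1.000000=0.2231; V=0.000000+-0.223140+0.223140=0.0000
k=4 src: inc=0.223140, refl=0.223140·0.818182=0.1826; V=-0.223140+0.223140+0.182569=0.1826
k=5 load: inc=0.182569, refl=0.182569·-1.000000=-0.1826; V=0.000000+0.182569+-0.182569=0.0000
k=6 src: inc=-0.182569, refl=-0.182569·0.818182=-0.1494; V=0.182569+-0.182569+-0.149375=-0.1494
k=7 load: inc=-0.149375, refl=-0.149375·-1.000000=0.1494; V=0.000000+-0.149375+0.149375=0.0000

0 0 source 0.2727
1 1 load 0.0000
2 2 source -0.2231
3 3 load 0.0000
4 4 source 0.1826
5 5 load 0.0000
6 6 source -0.1494
7 7 load 0.0000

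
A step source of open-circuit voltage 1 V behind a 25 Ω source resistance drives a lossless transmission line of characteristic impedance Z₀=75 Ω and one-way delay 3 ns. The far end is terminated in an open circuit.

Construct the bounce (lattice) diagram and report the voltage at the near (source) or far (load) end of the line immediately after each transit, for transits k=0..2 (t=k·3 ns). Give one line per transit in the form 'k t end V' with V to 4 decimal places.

Γ_L=1.000000, Γ_S=-0.500000; launch V₁=1·75/100=0.750000
k=0 src: V=0.7500
k=1 load: inc=0.750000, refl=0.750000·1.000000=0.7500; V=0.000000+0.750000+0.750000=1.5000
k=2 src: inc=0.750000, refl=0.750000·-0.500000=-0.3750; V=0.750000+0.750000+-0.375000=1.1250

0 0 source 0.7500
1 3 load 1.5000
2 6 source 1.1250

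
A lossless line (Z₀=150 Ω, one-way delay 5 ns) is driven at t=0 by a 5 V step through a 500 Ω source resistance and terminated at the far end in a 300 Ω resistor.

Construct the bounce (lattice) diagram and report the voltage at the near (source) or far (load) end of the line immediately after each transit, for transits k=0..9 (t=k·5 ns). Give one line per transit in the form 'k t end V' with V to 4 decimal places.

0 0 source 1.1538
1 5 load 1.5385
2 10 source 1.7456
3 15 load 1.8146
4 20 source 1.8518
5 25 load 1.8642
6 30 source 1.8708
7 35 load 1.8731
8 40 source 1.8743
9 45 load 1.8747

Γ_L=0.333333, Γ_S=0.538462; launch V₁=5·150/650=1.153846
k=0 src: V=1.1538
k=1 load: inc=1.153846, refl=1.153846·0.333333=0.3846; V=0.000000+1.153846+0.384615=1.5385
k=2 src: inc=0.384615, refl=0.384615·0.538462=0.2071; V=1.153846+0.384615+0.207101=1.7456
k=3 load: inc=0.207101, refl=0.207101·0.333333=0.0690; V=1.538462+0.207101+0.069034=1.8146
k=4 src: inc=0.069034, refl=0.069034·0.538462=0.0372; V=1.745562+0.069034+0.037172=1.8518
k=5 load: inc=0.037172, refl=0.037172·0.333333=0.0124; V=1.814596+0.037172+0.012391=1.8642
k=6 src: inc=0.012391, refl=0.012391·0.538462=0.0067; V=1.851768+0.012391+0.006672=1.8708
k=7 load: inc=0.006672, refl=0.006672·0.333333=0.0022; V=1.864158+0.006672+0.002224=1.8731
k=8 src: inc=0.002224, refl=0.002224·0.538462=0.0012; V=1.870830+0.002224+0.001198=1.8743
k=9 load: inc=0.001198, refl=0.001198·0.333333=0.0004; V=1.873054+0.001198+0.000399=1.8747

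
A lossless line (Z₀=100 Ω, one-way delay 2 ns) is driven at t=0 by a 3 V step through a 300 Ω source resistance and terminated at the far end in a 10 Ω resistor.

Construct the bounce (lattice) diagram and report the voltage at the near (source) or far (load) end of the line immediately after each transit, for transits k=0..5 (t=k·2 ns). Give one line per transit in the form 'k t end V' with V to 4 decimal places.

Γ_L=-0.818182, Γ_S=0.500000; launch V₁=3·100/400=0.750000
k=0 src: V=0.7500
k=1 load: inc=0.750000, refl=0.750000·-0.818182=-0.6136; V=0.000000+0.750000+-0.613636=0.1364
k=2 src: inc=-0.613636, refl=-0.613636·0.500000=-0.3068; V=0.750000+-0.613636+-0.306818=-0.1705
k=3 load: inc=-0.306818, refl=-0.306818·-0.818182=0.2510; V=0.136364+-0.306818+0.251033=0.0806
k=4 src: inc=0.251033, refl=0.251033·0.500000=0.1255; V=-0.170455+0.251033+0.125517=0.2061
k=5 load: inc=0.125517, refl=0.125517·-0.818182=-0.1027; V=0.080579+0.125517+-0.102695=0.1034

0 0 source 0.7500
1 2 load 0.1364
2 4 source -0.1705
3 6 load 0.0806
4 8 source 0.2061
5 10 load 0.1034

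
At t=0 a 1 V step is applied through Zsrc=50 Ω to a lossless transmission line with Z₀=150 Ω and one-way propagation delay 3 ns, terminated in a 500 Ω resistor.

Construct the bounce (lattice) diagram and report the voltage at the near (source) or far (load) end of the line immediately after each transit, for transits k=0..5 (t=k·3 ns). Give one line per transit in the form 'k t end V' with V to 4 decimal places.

0 0 source 0.7500
1 3 load 1.1538
2 6 source 0.9519
3 9 load 0.8432
4 12 source 0.8976
5 15 load 0.9268

Γ_L=0.538462, Γ_S=-0.500000; launch V₁=1·150/200=0.750000
k=0 src: V=0.7500
k=1 load: inc=0.750000, refl=0.750000·0.538462=0.4038; V=0.000000+0.750000+0.403846=1.1538
k=2 src: inc=0.403846, refl=0.403846·-0.500000=-0.2019; V=0.750000+0.403846+-0.201923=0.9519
k=3 load: inc=-0.201923, refl=-0.201923·0.538462=-0.1087; V=1.153846+-0.201923+-0.108728=0.8432
k=4 src: inc=-0.108728, refl=-0.108728·-0.500000=0.0544; V=0.951923+-0.108728+0.054364=0.8976
k=5 load: inc=0.054364, refl=0.054364·0.538462=0.0293; V=0.843195+0.054364+0.029273=0.9268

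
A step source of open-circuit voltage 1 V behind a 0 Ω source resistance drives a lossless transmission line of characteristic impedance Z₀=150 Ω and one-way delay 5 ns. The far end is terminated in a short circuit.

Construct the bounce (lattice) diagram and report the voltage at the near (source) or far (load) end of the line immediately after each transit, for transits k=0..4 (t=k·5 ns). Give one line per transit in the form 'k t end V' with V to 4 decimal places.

0 0 source 1.0000
1 5 load 0.0000
2 10 source 1.0000
3 15 load 0.0000
4 20 source 1.0000

Γ_L=-1.000000, Γ_S=-1.000000; launch V₁=1·150/150=1.000000
k=0 src: V=1.0000
k=1 load: inc=1.000000, refl=1.000000·-1.000000=-1.0000; V=0.000000+1.000000+-1.000000=0.0000
k=2 src: inc=-1.000000, refl=-1.000000·-1.000000=1.0000; V=1.000000+-1.000000+1.000000=1.0000
k=3 load: inc=1.000000, refl=1.000000·-1.000000=-1.0000; V=0.000000+1.000000+-1.000000=0.0000
k=4 src: inc=-1.000000, refl=-1.000000·-1.000000=1.0000; V=1.000000+-1.000000+1.000000=1.0000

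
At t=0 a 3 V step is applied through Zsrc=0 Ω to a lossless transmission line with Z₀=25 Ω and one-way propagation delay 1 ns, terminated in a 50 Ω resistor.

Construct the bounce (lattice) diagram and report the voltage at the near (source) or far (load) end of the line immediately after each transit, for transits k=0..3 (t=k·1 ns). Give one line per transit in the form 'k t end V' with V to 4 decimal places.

Γ_L=0.333333, Γ_S=-1.000000; launch V₁=3·25/25=3.000000
k=0 src: V=3.0000
k=1 load: inc=3.000000, refl=3.000000·0.333333=1.0000; V=0.000000+3.000000+1.000000=4.0000
k=2 src: inc=1.000000, refl=1.000000·-1.000000=-1.0000; V=3.000000+1.000000+-1.000000=3.0000
k=3 load: inc=-1.000000, refl=-1.000000·0.333333=-0.3333; V=4.000000+-1.000000+-0.333333=2.6667

0 0 source 3.0000
1 1 load 4.0000
2 2 source 3.0000
3 3 load 2.6667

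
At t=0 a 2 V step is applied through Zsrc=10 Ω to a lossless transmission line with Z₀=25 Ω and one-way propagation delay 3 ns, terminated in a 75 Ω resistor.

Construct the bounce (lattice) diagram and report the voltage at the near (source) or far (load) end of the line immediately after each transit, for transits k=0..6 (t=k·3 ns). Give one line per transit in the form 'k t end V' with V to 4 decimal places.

Γ_L=0.500000, Γ_S=-0.428571; launch V₁=2·25/35=1.428571
k=0 src: V=1.4286
k=1 load: inc=1.428571, refl=1.428571·0.500000=0.7143; V=0.000000+1.428571+0.714286=2.1429
k=2 src: inc=0.714286, refl=0.714286·-0.428571=-0.3061; V=1.428571+0.714286+-0.306122=1.8367
k=3 load: inc=-0.306122, refl=-0.306122·0.500000=-0.1531; V=2.142857+-0.306122+-0.153061=1.6837
k=4 src: inc=-0.153061, refl=-0.153061·-0.428571=0.0656; V=1.836735+-0.153061+0.065598=1.7493
k=5 load: inc=0.065598, refl=0.065598·0.500000=0.0328; V=1.683673+0.065598+0.032799=1.7821
k=6 src: inc=0.032799, refl=0.032799·-0.428571=-0.0141; V=1.749271+0.032799+-0.014057=1.7680

0 0 source 1.4286
1 3 load 2.1429
2 6 source 1.8367
3 9 load 1.6837
4 12 source 1.7493
5 15 load 1.7821
6 18 source 1.7680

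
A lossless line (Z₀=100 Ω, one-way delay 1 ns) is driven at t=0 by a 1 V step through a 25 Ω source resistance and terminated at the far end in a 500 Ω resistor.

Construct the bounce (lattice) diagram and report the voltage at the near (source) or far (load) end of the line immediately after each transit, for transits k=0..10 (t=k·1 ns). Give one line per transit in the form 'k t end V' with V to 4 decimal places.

Γ_L=0.666667, Γ_S=-0.600000; launch V₁=1·100/125=0.800000
k=0 src: V=0.8000
k=1 load: inc=0.800000, refl=0.800000·0.666667=0.5333; V=0.000000+0.800000+0.533333=1.3333
k=2 src: inc=0.533333, refl=0.533333·-0.600000=-0.3200; V=0.800000+0.533333+-0.320000=1.0133
k=3 load: inc=-0.320000, refl=-0.320000·0.666667=-0.2133; V=1.333333+-0.320000+-0.213333=0.8000
k=4 src: inc=-0.213333, refl=-0.213333·-0.600000=0.1280; V=1.013333+-0.213333+0.128000=0.9280
k=5 load: inc=0.128000, refl=0.128000·0.666667=0.0853; V=0.800000+0.128000+0.085333=1.0133
k=6 src: inc=0.085333, refl=0.085333·-0.600000=-0.0512; V=0.928000+0.085333+-0.051200=0.9621
k=7 load: inc=-0.051200, refl=-0.051200·0.666667=-0.0341; V=1.013333+-0.051200+-0.034133=0.9280
k=8 src: inc=-0.034133, refl=-0.034133·-0.600000=0.0205; V=0.962133+-0.034133+0.020480=0.9485
k=9 load: inc=0.020480, refl=0.020480·0.666667=0.0137; V=0.928000+0.020480+0.013653=0.9621
k=10 src: inc=0.013653, refl=0.013653·-0.600000=-0.0082; V=0.948480+0.013653+-0.008192=0.9539

0 0 source 0.8000
1 1 load 1.3333
2 2 source 1.0133
3 3 load 0.8000
4 4 source 0.9280
5 5 load 1.0133
6 6 source 0.9621
7 7 load 0.9280
8 8 source 0.9485
9 9 load 0.9621
10 10 source 0.9539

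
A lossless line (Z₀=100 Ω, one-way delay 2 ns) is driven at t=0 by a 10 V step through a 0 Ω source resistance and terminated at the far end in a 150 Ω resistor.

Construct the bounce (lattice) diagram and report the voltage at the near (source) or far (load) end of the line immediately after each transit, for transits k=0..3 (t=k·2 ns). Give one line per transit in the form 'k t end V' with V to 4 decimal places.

0 0 source 10.0000
1 2 load 12.0000
2 4 source 10.0000
3 6 load 9.6000

Γ_L=0.200000, Γ_S=-1.000000; launch V₁=10·100/100=10.000000
k=0 src: V=10.0000
k=1 load: inc=10.000000, refl=10.000000·0.200000=2.0000; V=0.000000+10.000000+2.000000=12.0000
k=2 src: inc=2.000000, refl=2.000000·-1.000000=-2.0000; V=10.000000+2.000000+-2.000000=10.0000
k=3 load: inc=-2.000000, refl=-2.000000·0.200000=-0.4000; V=12.000000+-2.000000+-0.400000=9.6000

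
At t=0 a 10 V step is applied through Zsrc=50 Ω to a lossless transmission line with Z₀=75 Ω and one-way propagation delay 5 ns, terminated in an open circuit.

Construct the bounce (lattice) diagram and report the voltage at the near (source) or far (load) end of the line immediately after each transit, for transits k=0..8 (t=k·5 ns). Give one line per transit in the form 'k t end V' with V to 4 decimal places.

Γ_L=1.000000, Γ_S=-0.200000; launch V₁=10·75/125=6.000000
k=0 src: V=6.0000
k=1 load: inc=6.000000, refl=6.000000·1.000000=6.0000; V=0.000000+6.000000+6.000000=12.0000
k=2 src: inc=6.000000, refl=6.000000·-0.200000=-1.2000; V=6.000000+6.000000+-1.200000=10.8000
k=3 load: inc=-1.200000, refl=-1.200000·1.000000=-1.2000; V=12.000000+-1.200000+-1.200000=9.6000
k=4 src: inc=-1.200000, refl=-1.200000·-0.200000=0.2400; V=10.800000+-1.200000+0.240000=9.8400
k=5 load: inc=0.240000, refl=0.240000·1.000000=0.2400; V=9.600000+0.240000+0.240000=10.0800
k=6 src: inc=0.240000, refl=0.240000·-0.200000=-0.0480; V=9.840000+0.240000+-0.048000=10.0320
k=7 load: inc=-0.048000, refl=-0.048000·1.000000=-0.0480; V=10.080000+-0.048000+-0.048000=9.9840
k=8 src: inc=-0.048000, refl=-0.048000·-0.200000=0.0096; V=10.032000+-0.048000+0.009600=9.9936

0 0 source 6.0000
1 5 load 12.0000
2 10 source 10.8000
3 15 load 9.6000
4 20 source 9.8400
5 25 load 10.0800
6 30 source 10.0320
7 35 load 9.9840
8 40 source 9.9936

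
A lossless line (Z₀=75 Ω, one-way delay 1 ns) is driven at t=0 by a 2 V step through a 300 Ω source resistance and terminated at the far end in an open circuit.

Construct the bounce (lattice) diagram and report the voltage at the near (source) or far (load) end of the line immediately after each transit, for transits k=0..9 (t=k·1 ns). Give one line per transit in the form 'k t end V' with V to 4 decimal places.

Γ_L=1.000000, Γ_S=0.600000; launch V₁=2·75/375=0.400000
k=0 src: V=0.4000
k=1 load: inc=0.400000, refl=0.400000·1.000000=0.4000; V=0.000000+0.400000+0.400000=0.8000
k=2 src: inc=0.400000, refl=0.400000·0.600000=0.2400; V=0.400000+0.400000+0.240000=1.0400
k=3 load: inc=0.240000, refl=0.240000·1.000000=0.2400; V=0.800000+0.240000+0.240000=1.2800
k=4 src: inc=0.240000, refl=0.240000·0.600000=0.1440; V=1.040000+0.240000+0.144000=1.4240
k=5 load: inc=0.144000, refl=0.144000·1.000000=0.1440; V=1.280000+0.144000+0.144000=1.5680
k=6 src: inc=0.144000, refl=0.144000·0.600000=0.0864; V=1.424000+0.144000+0.086400=1.6544
k=7 load: inc=0.086400, refl=0.086400·1.000000=0.0864; V=1.568000+0.086400+0.086400=1.7408
k=8 src: inc=0.086400, refl=0.086400·0.600000=0.0518; V=1.654400+0.086400+0.051840=1.7926
k=9 load: inc=0.051840, refl=0.051840·1.000000=0.0518; V=1.740800+0.051840+0.051840=1.8445

0 0 source 0.4000
1 1 load 0.8000
2 2 source 1.0400
3 3 load 1.2800
4 4 source 1.4240
5 5 load 1.5680
6 6 source 1.6544
7 7 load 1.7408
8 8 source 1.7926
9 9 load 1.8445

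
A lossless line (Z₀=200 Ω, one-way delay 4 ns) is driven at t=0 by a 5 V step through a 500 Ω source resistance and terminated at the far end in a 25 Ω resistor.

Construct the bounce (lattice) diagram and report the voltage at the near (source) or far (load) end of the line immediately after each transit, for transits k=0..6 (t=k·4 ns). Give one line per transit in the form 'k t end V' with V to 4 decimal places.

Γ_L=-0.777778, Γ_S=0.428571; launch V₁=5·200/700=1.428571
k=0 src: V=1.4286
k=1 load: inc=1.428571, refl=1.428571·-0.777778=-1.1111; V=0.000000+1.428571+-1.111111=0.3175
k=2 src: inc=-1.111111, refl=-1.111111·0.428571=-0.4762; V=1.428571+-1.111111+-0.476190=-0.1587
k=3 load: inc=-0.476190, refl=-0.476190·-0.777778=0.3704; V=0.317460+-0.476190+0.370370=0.2116
k=4 src: inc=0.370370, refl=0.370370·0.428571=0.1587; V=-0.158730+0.370370+0.158730=0.3704
k=5 load: inc=0.158730, refl=0.158730·-0.777778=-0.1235; V=0.211640+0.158730+-0.123457=0.2469
k=6 src: inc=-0.123457, refl=-0.123457·0.428571=-0.0529; V=0.370370+-0.123457+-0.052910=0.1940

0 0 source 1.4286
1 4 load 0.3175
2 8 source -0.1587
3 12 load 0.2116
4 16 source 0.3704
5 20 load 0.2469
6 24 source 0.1940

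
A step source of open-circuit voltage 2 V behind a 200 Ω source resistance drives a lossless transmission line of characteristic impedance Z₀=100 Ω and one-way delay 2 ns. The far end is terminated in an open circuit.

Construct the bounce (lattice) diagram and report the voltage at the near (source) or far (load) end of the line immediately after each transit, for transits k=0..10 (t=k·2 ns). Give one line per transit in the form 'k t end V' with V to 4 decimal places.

0 0 source 0.6667
1 2 load 1.3333
2 4 source 1.5556
3 6 load 1.7778
4 8 source 1.8519
5 10 load 1.9259
6 12 source 1.9506
7 14 load 1.9753
8 16 source 1.9835
9 18 load 1.9918
10 20 source 1.9945

Γ_L=1.000000, Γ_S=0.333333; launch V₁=2·100/300=0.666667
k=0 src: V=0.6667
k=1 load: inc=0.666667, refl=0.666667·1.000000=0.6667; V=0.000000+0.666667+0.666667=1.3333
k=2 src: inc=0.666667, refl=0.666667·0.333333=0.2222; V=0.666667+0.666667+0.222222=1.5556
k=3 load: inc=0.222222, refl=0.222222·1.000000=0.2222; V=1.333333+0.222222+0.222222=1.7778
k=4 src: inc=0.222222, refl=0.222222·0.333333=0.0741; V=1.555556+0.222222+0.074074=1.8519
k=5 load: inc=0.074074, refl=0.074074·1.000000=0.0741; V=1.777778+0.074074+0.074074=1.9259
k=6 src: inc=0.074074, refl=0.074074·0.333333=0.0247; V=1.851852+0.074074+0.024691=1.9506
k=7 load: inc=0.024691, refl=0.024691·1.000000=0.0247; V=1.925926+0.024691+0.024691=1.9753
k=8 src: inc=0.024691, refl=0.024691·0.333333=0.0082; V=1.950617+0.024691+0.008230=1.9835
k=9 load: inc=0.008230, refl=0.008230·1.000000=0.0082; V=1.975309+0.008230+0.008230=1.9918
k=10 src: inc=0.008230, refl=0.008230·0.333333=0.0027; V=1.983539+0.008230+0.002743=1.9945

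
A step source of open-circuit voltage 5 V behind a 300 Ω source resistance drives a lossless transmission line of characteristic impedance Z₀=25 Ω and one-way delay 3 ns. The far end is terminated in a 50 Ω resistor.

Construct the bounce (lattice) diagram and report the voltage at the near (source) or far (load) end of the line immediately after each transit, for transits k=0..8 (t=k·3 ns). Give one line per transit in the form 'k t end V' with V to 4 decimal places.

Γ_L=0.333333, Γ_S=0.846154; launch V₁=5·25/325=0.384615
k=0 src: V=0.3846
k=1 load: inc=0.384615, refl=0.384615·0.333333=0.1282; V=0.000000+0.384615+0.128205=0.5128
k=2 src: inc=0.128205, refl=0.128205·0.846154=0.1085; V=0.384615+0.128205+0.108481=0.6213
k=3 load: inc=0.108481, refl=0.108481·0.333333=0.0362; V=0.512821+0.108481+0.036160=0.6575
k=4 src: inc=0.036160, refl=0.036160·0.846154=0.0306; V=0.621302+0.036160+0.030597=0.6881
k=5 load: inc=0.030597, refl=0.030597·0.333333=0.0102; V=0.657462+0.030597+0.010199=0.6983
k=6 src: inc=0.010199, refl=0.010199·0.846154=0.0086; V=0.688059+0.010199+0.008630=0.7069
k=7 load: inc=0.008630, refl=0.008630·0.333333=0.0029; V=0.698259+0.008630+0.002877=0.7098
k=8 src: inc=0.002877, refl=0.002877·0.846154=0.0024; V=0.706889+0.002877+0.002434=0.7122

0 0 source 0.3846
1 3 load 0.5128
2 6 source 0.6213
3 9 load 0.6575
4 12 source 0.6881
5 15 load 0.6983
6 18 source 0.7069
7 21 load 0.7098
8 24 source 0.7122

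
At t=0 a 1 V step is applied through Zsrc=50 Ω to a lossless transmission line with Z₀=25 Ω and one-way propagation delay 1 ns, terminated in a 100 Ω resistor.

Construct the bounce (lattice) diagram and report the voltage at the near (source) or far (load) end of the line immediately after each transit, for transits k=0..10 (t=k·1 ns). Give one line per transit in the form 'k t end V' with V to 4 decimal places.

Γ_L=0.600000, Γ_S=0.333333; launch V₁=1·25/75=0.333333
k=0 src: V=0.3333
k=1 load: inc=0.333333, refl=0.333333·0.600000=0.2000; V=0.000000+0.333333+0.200000=0.5333
k=2 src: inc=0.200000, refl=0.200000·0.333333=0.0667; V=0.333333+0.200000+0.066667=0.6000
k=3 load: inc=0.066667, refl=0.066667·0.600000=0.0400; V=0.533333+0.066667+0.040000=0.6400
k=4 src: inc=0.040000, refl=0.040000·0.333333=0.0133; V=0.600000+0.040000+0.013333=0.6533
k=5 load: inc=0.013333, refl=0.013333·0.600000=0.0080; V=0.640000+0.013333+0.008000=0.6613
k=6 src: inc=0.008000, refl=0.008000·0.333333=0.0027; V=0.653333+0.008000+0.002667=0.6640
k=7 load: inc=0.002667, refl=0.002667·0.600000=0.0016; V=0.661333+0.002667+0.001600=0.6656
k=8 src: inc=0.001600, refl=0.001600·0.333333=0.0005; V=0.664000+0.001600+0.000533=0.6661
k=9 load: inc=0.000533, refl=0.000533·0.600000=0.0003; V=0.665600+0.000533+0.000320=0.6665
k=10 src: inc=0.000320, refl=0.000320·0.333333=0.0001; V=0.666133+0.000320+0.000107=0.6666

0 0 source 0.3333
1 1 load 0.5333
2 2 source 0.6000
3 3 load 0.6400
4 4 source 0.6533
5 5 load 0.6613
6 6 source 0.6640
7 7 load 0.6656
8 8 source 0.6661
9 9 load 0.6665
10 10 source 0.6666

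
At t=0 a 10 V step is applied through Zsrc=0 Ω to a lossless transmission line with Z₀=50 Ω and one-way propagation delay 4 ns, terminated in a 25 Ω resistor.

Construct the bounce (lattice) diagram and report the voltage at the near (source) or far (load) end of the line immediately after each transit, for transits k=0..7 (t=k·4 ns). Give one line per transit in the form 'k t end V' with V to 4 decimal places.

0 0 source 10.0000
1 4 load 6.6667
2 8 source 10.0000
3 12 load 8.8889
4 16 source 10.0000
5 20 load 9.6296
6 24 source 10.0000
7 28 load 9.8765

Γ_L=-0.333333, Γ_S=-1.000000; launch V₁=10·50/50=10.000000
k=0 src: V=10.0000
k=1 load: inc=10.000000, refl=10.000000·-0.333333=-3.3333; V=0.000000+10.000000+-3.333333=6.6667
k=2 src: inc=-3.333333, refl=-3.333333·-1.000000=3.3333; V=10.000000+-3.333333+3.333333=10.0000
k=3 load: inc=3.333333, refl=3.333333·-0.333333=-1.1111; V=6.666667+3.333333+-1.111111=8.8889
k=4 src: inc=-1.111111, refl=-1.111111·-1.000000=1.1111; V=10.000000+-1.111111+1.111111=10.0000
k=5 load: inc=1.111111, refl=1.111111·-0.333333=-0.3704; V=8.888889+1.111111+-0.370370=9.6296
k=6 src: inc=-0.370370, refl=-0.370370·-1.000000=0.3704; V=10.000000+-0.370370+0.370370=10.0000
k=7 load: inc=0.370370, refl=0.370370·-0.333333=-0.1235; V=9.629630+0.370370+-0.123457=9.8765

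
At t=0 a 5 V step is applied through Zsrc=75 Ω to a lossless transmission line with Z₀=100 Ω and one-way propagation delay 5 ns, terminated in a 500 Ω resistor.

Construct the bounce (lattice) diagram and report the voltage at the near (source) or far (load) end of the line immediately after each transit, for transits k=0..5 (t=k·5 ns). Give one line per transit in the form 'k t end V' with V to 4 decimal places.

Γ_L=0.666667, Γ_S=-0.142857; launch V₁=5·100/175=2.857143
k=0 src: V=2.8571
k=1 load: inc=2.857143, refl=2.857143·0.666667=1.9048; V=0.000000+2.857143+1.904762=4.7619
k=2 src: inc=1.904762, refl=1.904762·-0.142857=-0.2721; V=2.857143+1.904762+-0.272109=4.4898
k=3 load: inc=-0.272109, refl=-0.272109·0.666667=-0.1814; V=4.761905+-0.272109+-0.181406=4.3084
k=4 src: inc=-0.181406, refl=-0.181406·-0.142857=0.0259; V=4.489796+-0.181406+0.025915=4.3343
k=5 load: inc=0.025915, refl=0.025915·0.666667=0.0173; V=4.308390+0.025915+0.017277=4.3516

0 0 source 2.8571
1 5 load 4.7619
2 10 source 4.4898
3 15 load 4.3084
4 20 source 4.3343
5 25 load 4.3516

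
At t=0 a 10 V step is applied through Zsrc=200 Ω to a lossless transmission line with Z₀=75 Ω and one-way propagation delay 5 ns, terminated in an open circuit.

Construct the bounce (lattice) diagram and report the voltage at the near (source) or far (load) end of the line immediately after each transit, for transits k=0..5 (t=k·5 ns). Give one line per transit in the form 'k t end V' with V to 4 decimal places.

Γ_L=1.000000, Γ_S=0.454545; launch V₁=10·75/275=2.727273
k=0 src: V=2.7273
k=1 load: inc=2.727273, refl=2.727273·1.000000=2.7273; V=0.000000+2.727273+2.727273=5.4545
k=2 src: inc=2.727273, refl=2.727273·0.454545=1.2397; V=2.727273+2.727273+1.239669=6.6942
k=3 load: inc=1.239669, refl=1.239669·1.000000=1.2397; V=5.454545+1.239669+1.239669=7.9339
k=4 src: inc=1.239669, refl=1.239669·0.454545=0.5635; V=6.694215+1.239669+0.563486=8.4974
k=5 load: inc=0.563486, refl=0.563486·1.000000=0.5635; V=7.933884+0.563486+0.563486=9.0609

0 0 source 2.7273
1 5 load 5.4545
2 10 source 6.6942
3 15 load 7.9339
4 20 source 8.4974
5 25 load 9.0609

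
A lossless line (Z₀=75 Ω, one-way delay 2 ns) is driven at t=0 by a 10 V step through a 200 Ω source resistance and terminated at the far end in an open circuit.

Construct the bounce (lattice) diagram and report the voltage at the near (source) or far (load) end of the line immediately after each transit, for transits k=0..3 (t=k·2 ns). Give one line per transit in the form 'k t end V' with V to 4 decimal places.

Γ_L=1.000000, Γ_S=0.454545; launch V₁=10·75/275=2.727273
k=0 src: V=2.7273
k=1 load: inc=2.727273, refl=2.727273·1.000000=2.7273; V=0.000000+2.727273+2.727273=5.4545
k=2 src: inc=2.727273, refl=2.727273·0.454545=1.2397; V=2.727273+2.727273+1.239669=6.6942
k=3 load: inc=1.239669, refl=1.239669·1.000000=1.2397; V=5.454545+1.239669+1.239669=7.9339

0 0 source 2.7273
1 2 load 5.4545
2 4 source 6.6942
3 6 load 7.9339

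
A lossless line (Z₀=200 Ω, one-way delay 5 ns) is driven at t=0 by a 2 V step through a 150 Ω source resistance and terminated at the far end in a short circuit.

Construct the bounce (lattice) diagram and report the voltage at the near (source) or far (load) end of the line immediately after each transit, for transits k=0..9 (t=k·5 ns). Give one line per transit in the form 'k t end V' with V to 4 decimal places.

0 0 source 1.1429
1 5 load 0.0000
2 10 source 0.1633
3 15 load 0.0000
4 20 source 0.0233
5 25 load 0.0000
6 30 source 0.0033
7 35 load 0.0000
8 40 source 0.0005
9 45 load 0.0000

Γ_L=-1.000000, Γ_S=-0.142857; launch V₁=2·200/350=1.142857
k=0 src: V=1.1429
k=1 load: inc=1.142857, refl=1.142857·-1.000000=-1.1429; V=0.000000+1.142857+-1.142857=0.0000
k=2 src: inc=-1.142857, refl=-1.142857·-0.142857=0.1633; V=1.142857+-1.142857+0.163265=0.1633
k=3 load: inc=0.163265, refl=0.163265·-1.000000=-0.1633; V=0.000000+0.163265+-0.163265=0.0000
k=4 src: inc=-0.163265, refl=-0.163265·-0.142857=0.0233; V=0.163265+-0.163265+0.023324=0.0233
k=5 load: inc=0.023324, refl=0.023324·-1.000000=-0.0233; V=0.000000+0.023324+-0.023324=0.0000
k=6 src: inc=-0.023324, refl=-0.023324·-0.142857=0.0033; V=0.023324+-0.023324+0.003332=0.0033
k=7 load: inc=0.003332, refl=0.003332·-1.000000=-0.0033; V=0.000000+0.003332+-0.003332=0.0000
k=8 src: inc=-0.003332, refl=-0.003332·-0.142857=0.0005; V=0.003332+-0.003332+0.000476=0.0005
k=9 load: inc=0.000476, refl=0.000476·-1.000000=-0.0005; V=0.000000+0.000476+-0.000476=0.0000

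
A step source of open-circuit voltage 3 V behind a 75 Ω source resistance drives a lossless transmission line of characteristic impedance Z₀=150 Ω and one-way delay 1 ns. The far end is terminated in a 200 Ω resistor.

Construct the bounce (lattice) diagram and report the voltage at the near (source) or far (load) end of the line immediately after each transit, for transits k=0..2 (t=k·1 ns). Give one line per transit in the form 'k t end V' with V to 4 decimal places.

Γ_L=0.142857, Γ_S=-0.333333; launch V₁=3·150/225=2.000000
k=0 src: V=2.0000
k=1 load: inc=2.000000, refl=2.000000·0.142857=0.2857; V=0.000000+2.000000+0.285714=2.2857
k=2 src: inc=0.285714, refl=0.285714·-0.333333=-0.0952; V=2.000000+0.285714+-0.095238=2.1905

0 0 source 2.0000
1 1 load 2.2857
2 2 source 2.1905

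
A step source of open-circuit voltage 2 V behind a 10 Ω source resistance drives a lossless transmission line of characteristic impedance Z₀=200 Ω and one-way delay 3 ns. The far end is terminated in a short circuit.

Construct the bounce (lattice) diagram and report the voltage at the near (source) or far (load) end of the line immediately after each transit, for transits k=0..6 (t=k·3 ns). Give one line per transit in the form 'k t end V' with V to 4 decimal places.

Γ_L=-1.000000, Γ_S=-0.904762; launch V₁=2·200/210=1.904762
k=0 src: V=1.9048
k=1 load: inc=1.904762, refl=1.904762·-1.000000=-1.9048; V=0.000000+1.904762+-1.904762=0.0000
k=2 src: inc=-1.904762, refl=-1.904762·-0.904762=1.7234; V=1.904762+-1.904762+1.723356=1.7234
k=3 load: inc=1.723356, refl=1.723356·-1.000000=-1.7234; V=0.000000+1.723356+-1.723356=0.0000
k=4 src: inc=-1.723356, refl=-1.723356·-0.904762=1.5592; V=1.723356+-1.723356+1.559227=1.5592
k=5 load: inc=1.559227, refl=1.559227·-1.000000=-1.5592; V=0.000000+1.559227+-1.559227=0.0000
k=6 src: inc=-1.559227, refl=-1.559227·-0.904762=1.4107; V=1.559227+-1.559227+1.410729=1.4107

0 0 source 1.9048
1 3 load 0.0000
2 6 source 1.7234
3 9 load 0.0000
4 12 source 1.5592
5 15 load 0.0000
6 18 source 1.4107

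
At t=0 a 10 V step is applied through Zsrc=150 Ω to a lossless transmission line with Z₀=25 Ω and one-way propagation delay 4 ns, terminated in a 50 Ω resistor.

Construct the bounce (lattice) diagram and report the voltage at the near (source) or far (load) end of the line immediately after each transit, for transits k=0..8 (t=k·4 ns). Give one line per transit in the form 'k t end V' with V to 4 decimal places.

Γ_L=0.333333, Γ_S=0.714286; launch V₁=10·25/175=1.428571
k=0 src: V=1.4286
k=1 load: inc=1.428571, refl=1.428571·0.333333=0.4762; V=0.000000+1.428571+0.476190=1.9048
k=2 src: inc=0.476190, refl=0.476190·0.714286=0.3401; V=1.428571+0.476190+0.340136=2.2449
k=3 load: inc=0.340136, refl=0.340136·0.333333=0.1134; V=1.904762+0.340136+0.113379=2.3583
k=4 src: inc=0.113379, refl=0.113379·0.714286=0.0810; V=2.244898+0.113379+0.080985=2.4393
k=5 load: inc=0.080985, refl=0.080985·0.333333=0.0270; V=2.358277+0.080985+0.026995=2.4663
k=6 src: inc=0.026995, refl=0.026995·0.714286=0.0193; V=2.439261+0.026995+0.019282=2.4855
k=7 load: inc=0.019282, refl=0.019282·0.333333=0.0064; V=2.466256+0.019282+0.006427=2.4920
k=8 src: inc=0.006427, refl=0.006427·0.714286=0.0046; V=2.485538+0.006427+0.004591=2.4966

0 0 source 1.4286
1 4 load 1.9048
2 8 source 2.2449
3 12 load 2.3583
4 16 source 2.4393
5 20 load 2.4663
6 24 source 2.4855
7 28 load 2.4920
8 32 source 2.4966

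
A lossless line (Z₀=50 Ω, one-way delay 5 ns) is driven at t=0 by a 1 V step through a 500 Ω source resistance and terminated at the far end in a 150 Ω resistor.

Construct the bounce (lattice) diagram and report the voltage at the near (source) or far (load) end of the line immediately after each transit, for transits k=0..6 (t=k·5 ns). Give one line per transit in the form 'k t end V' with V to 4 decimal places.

Γ_L=0.500000, Γ_S=0.818182; launch V₁=1·50/550=0.090909
k=0 src: V=0.0909
k=1 load: inc=0.090909, refl=0.090909·0.500000=0.0455; V=0.000000+0.090909+0.045455=0.1364
k=2 src: inc=0.045455, refl=0.045455·0.818182=0.0372; V=0.090909+0.045455+0.037190=0.1736
k=3 load: inc=0.037190, refl=0.037190·0.500000=0.0186; V=0.136364+0.037190+0.018595=0.1921
k=4 src: inc=0.018595, refl=0.018595·0.818182=0.0152; V=0.173554+0.018595+0.015214=0.2074
k=5 load: inc=0.015214, refl=0.015214·0.500000=0.0076; V=0.192149+0.015214+0.007607=0.2150
k=6 src: inc=0.007607, refl=0.007607·0.818182=0.0062; V=0.207363+0.007607+0.006224=0.2212

0 0 source 0.0909
1 5 load 0.1364
2 10 source 0.1736
3 15 load 0.1921
4 20 source 0.2074
5 25 load 0.2150
6 30 source 0.2212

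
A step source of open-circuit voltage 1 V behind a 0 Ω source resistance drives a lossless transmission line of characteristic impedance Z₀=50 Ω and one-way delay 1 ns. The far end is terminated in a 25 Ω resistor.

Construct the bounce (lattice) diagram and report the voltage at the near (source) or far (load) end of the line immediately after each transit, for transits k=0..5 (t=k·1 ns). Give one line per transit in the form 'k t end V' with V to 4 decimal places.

0 0 source 1.0000
1 1 load 0.6667
2 2 source 1.0000
3 3 load 0.8889
4 4 source 1.0000
5 5 load 0.9630

Γ_L=-0.333333, Γ_S=-1.000000; launch V₁=1·50/50=1.000000
k=0 src: V=1.0000
k=1 load: inc=1.000000, refl=1.000000·-0.333333=-0.3333; V=0.000000+1.000000+-0.333333=0.6667
k=2 src: inc=-0.333333, refl=-0.333333·-1.000000=0.3333; V=1.000000+-0.333333+0.333333=1.0000
k=3 load: inc=0.333333, refl=0.333333·-0.333333=-0.1111; V=0.666667+0.333333+-0.111111=0.8889
k=4 src: inc=-0.111111, refl=-0.111111·-1.000000=0.1111; V=1.000000+-0.111111+0.111111=1.0000
k=5 load: inc=0.111111, refl=0.111111·-0.333333=-0.0370; V=0.888889+0.111111+-0.037037=0.9630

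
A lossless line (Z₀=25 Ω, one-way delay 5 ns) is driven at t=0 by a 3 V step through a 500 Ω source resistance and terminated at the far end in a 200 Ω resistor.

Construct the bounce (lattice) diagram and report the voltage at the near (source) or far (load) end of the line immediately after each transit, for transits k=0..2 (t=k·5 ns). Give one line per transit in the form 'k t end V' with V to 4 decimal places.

0 0 source 0.1429
1 5 load 0.2540
2 10 source 0.3545

Γ_L=0.777778, Γ_S=0.904762; launch V₁=3·25/525=0.142857
k=0 src: V=0.1429
k=1 load: inc=0.142857, refl=0.142857·0.777778=0.1111; V=0.000000+0.142857+0.111111=0.2540
k=2 src: inc=0.111111, refl=0.111111·0.904762=0.1005; V=0.142857+0.111111+0.100529=0.3545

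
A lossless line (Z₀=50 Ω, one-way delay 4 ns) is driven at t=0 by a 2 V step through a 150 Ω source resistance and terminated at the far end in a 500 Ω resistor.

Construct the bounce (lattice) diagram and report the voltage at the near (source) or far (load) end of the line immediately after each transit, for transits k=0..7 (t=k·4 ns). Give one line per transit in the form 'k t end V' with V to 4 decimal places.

Γ_L=0.818182, Γ_S=0.500000; launch V₁=2·50/200=0.500000
k=0 src: V=0.5000
k=1 load: inc=0.500000, refl=0.500000·0.818182=0.4091; V=0.000000+0.500000+0.409091=0.9091
k=2 src: inc=0.409091, refl=0.409091·0.500000=0.2045; V=0.500000+0.409091+0.204545=1.1136
k=3 load: inc=0.204545, refl=0.204545·0.818182=0.1674; V=0.909091+0.204545+0.167355=1.2810
k=4 src: inc=0.167355, refl=0.167355·0.500000=0.0837; V=1.113636+0.167355+0.083678=1.3647
k=5 load: inc=0.083678, refl=0.083678·0.818182=0.0685; V=1.280992+0.083678+0.068464=1.4331
k=6 src: inc=0.068464, refl=0.068464·0.500000=0.0342; V=1.364669+0.068464+0.034232=1.4674
k=7 load: inc=0.034232, refl=0.034232·0.818182=0.0280; V=1.433133+0.034232+0.028008=1.4954

0 0 source 0.5000
1 4 load 0.9091
2 8 source 1.1136
3 12 load 1.2810
4 16 source 1.3647
5 20 load 1.4331
6 24 source 1.4674
7 28 load 1.4954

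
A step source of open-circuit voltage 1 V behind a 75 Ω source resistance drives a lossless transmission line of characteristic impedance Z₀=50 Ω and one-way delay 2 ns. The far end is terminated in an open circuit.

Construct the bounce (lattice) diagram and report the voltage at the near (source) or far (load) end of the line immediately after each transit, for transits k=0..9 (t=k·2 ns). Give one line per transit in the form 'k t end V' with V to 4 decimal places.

0 0 source 0.4000
1 2 load 0.8000
2 4 source 0.8800
3 6 load 0.9600
4 8 source 0.9760
5 10 load 0.9920
6 12 source 0.9952
7 14 load 0.9984
8 16 source 0.9990
9 18 load 0.9997

Γ_L=1.000000, Γ_S=0.200000; launch V₁=1·50/125=0.400000
k=0 src: V=0.4000
k=1 load: inc=0.400000, refl=0.400000·1.000000=0.4000; V=0.000000+0.400000+0.400000=0.8000
k=2 src: inc=0.400000, refl=0.400000·0.200000=0.0800; V=0.400000+0.400000+0.080000=0.8800
k=3 load: inc=0.080000, refl=0.080000·1.000000=0.0800; V=0.800000+0.080000+0.080000=0.9600
k=4 src: inc=0.080000, refl=0.080000·0.200000=0.0160; V=0.880000+0.080000+0.016000=0.9760
k=5 load: inc=0.016000, refl=0.016000·1.000000=0.0160; V=0.960000+0.016000+0.016000=0.9920
k=6 src: inc=0.016000, refl=0.016000·0.200000=0.0032; V=0.976000+0.016000+0.003200=0.9952
k=7 load: inc=0.003200, refl=0.003200·1.000000=0.0032; V=0.992000+0.003200+0.003200=0.9984
k=8 src: inc=0.003200, refl=0.003200·0.200000=0.0006; V=0.995200+0.003200+0.000640=0.9990
k=9 load: inc=0.000640, refl=0.000640·1.000000=0.0006; V=0.998400+0.000640+0.000640=0.9997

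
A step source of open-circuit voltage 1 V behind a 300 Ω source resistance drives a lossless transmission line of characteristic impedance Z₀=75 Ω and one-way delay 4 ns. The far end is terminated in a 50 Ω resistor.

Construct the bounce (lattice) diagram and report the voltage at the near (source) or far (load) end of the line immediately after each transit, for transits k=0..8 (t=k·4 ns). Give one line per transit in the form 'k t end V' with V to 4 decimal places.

Γ_L=-0.200000, Γ_S=0.600000; launch V₁=1·75/375=0.200000
k=0 src: V=0.2000
k=1 load: inc=0.200000, refl=0.200000·-0.200000=-0.0400; V=0.000000+0.200000+-0.040000=0.1600
k=2 src: inc=-0.040000, refl=-0.040000·0.600000=-0.0240; V=0.200000+-0.040000+-0.024000=0.1360
k=3 load: inc=-0.024000, refl=-0.024000·-0.200000=0.0048; V=0.160000+-0.024000+0.004800=0.1408
k=4 src: inc=0.004800, refl=0.004800·0.600000=0.0029; V=0.136000+0.004800+0.002880=0.1437
k=5 load: inc=0.002880, refl=0.002880·-0.200000=-0.0006; V=0.140800+0.002880+-0.000576=0.1431
k=6 src: inc=-0.000576, refl=-0.000576·0.600000=-0.0003; V=0.143680+-0.000576+-0.000346=0.1428
k=7 load: inc=-0.000346, refl=-0.000346·-0.200000=0.0001; V=0.143104+-0.000346+0.000069=0.1428
k=8 src: inc=0.000069, refl=0.000069·0.600000=0.0000; V=0.142758+0.000069+0.000041=0.1429

0 0 source 0.2000
1 4 load 0.1600
2 8 source 0.1360
3 12 load 0.1408
4 16 source 0.1437
5 20 load 0.1431
6 24 source 0.1428
7 28 load 0.1428
8 32 source 0.1429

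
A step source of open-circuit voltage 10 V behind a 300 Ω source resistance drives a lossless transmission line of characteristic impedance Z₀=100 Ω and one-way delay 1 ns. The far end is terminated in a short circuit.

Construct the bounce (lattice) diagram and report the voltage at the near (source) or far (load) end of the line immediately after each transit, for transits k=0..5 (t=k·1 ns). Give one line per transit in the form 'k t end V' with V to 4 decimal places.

Γ_L=-1.000000, Γ_S=0.500000; launch V₁=10·100/400=2.500000
k=0 src: V=2.5000
k=1 load: inc=2.500000, refl=2.500000·-1.000000=-2.5000; V=0.000000+2.500000+-2.500000=0.0000
k=2 src: inc=-2.500000, refl=-2.500000·0.500000=-1.2500; V=2.500000+-2.500000+-1.250000=-1.2500
k=3 load: inc=-1.250000, refl=-1.250000·-1.000000=1.2500; V=0.000000+-1.250000+1.250000=0.0000
k=4 src: inc=1.250000, refl=1.250000·0.500000=0.6250; V=-1.250000+1.250000+0.625000=0.6250
k=5 load: inc=0.625000, refl=0.625000·-1.000000=-0.6250; V=0.000000+0.625000+-0.625000=0.0000

0 0 source 2.5000
1 1 load 0.0000
2 2 source -1.2500
3 3 load 0.0000
4 4 source 0.6250
5 5 load 0.0000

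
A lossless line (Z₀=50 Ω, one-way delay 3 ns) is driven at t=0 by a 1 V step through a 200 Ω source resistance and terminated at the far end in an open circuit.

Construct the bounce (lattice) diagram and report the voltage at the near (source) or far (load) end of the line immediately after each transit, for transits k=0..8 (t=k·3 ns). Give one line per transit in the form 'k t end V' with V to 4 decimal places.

Γ_L=1.000000, Γ_S=0.600000; launch V₁=1·50/250=0.200000
k=0 src: V=0.2000
k=1 load: inc=0.200000, refl=0.200000·1.000000=0.2000; V=0.000000+0.200000+0.200000=0.4000
k=2 src: inc=0.200000, refl=0.200000·0.600000=0.1200; V=0.200000+0.200000+0.120000=0.5200
k=3 load: inc=0.120000, refl=0.120000·1.000000=0.1200; V=0.400000+0.120000+0.120000=0.6400
k=4 src: inc=0.120000, refl=0.120000·0.600000=0.0720; V=0.520000+0.120000+0.072000=0.7120
k=5 load: inc=0.072000, refl=0.072000·1.000000=0.0720; V=0.640000+0.072000+0.072000=0.7840
k=6 src: inc=0.072000, refl=0.072000·0.600000=0.0432; V=0.712000+0.072000+0.043200=0.8272
k=7 load: inc=0.043200, refl=0.043200·1.000000=0.0432; V=0.784000+0.043200+0.043200=0.8704
k=8 src: inc=0.043200, refl=0.043200·0.600000=0.0259; V=0.827200+0.043200+0.025920=0.8963

0 0 source 0.2000
1 3 load 0.4000
2 6 source 0.5200
3 9 load 0.6400
4 12 source 0.7120
5 15 load 0.7840
6 18 source 0.8272
7 21 load 0.8704
8 24 source 0.8963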